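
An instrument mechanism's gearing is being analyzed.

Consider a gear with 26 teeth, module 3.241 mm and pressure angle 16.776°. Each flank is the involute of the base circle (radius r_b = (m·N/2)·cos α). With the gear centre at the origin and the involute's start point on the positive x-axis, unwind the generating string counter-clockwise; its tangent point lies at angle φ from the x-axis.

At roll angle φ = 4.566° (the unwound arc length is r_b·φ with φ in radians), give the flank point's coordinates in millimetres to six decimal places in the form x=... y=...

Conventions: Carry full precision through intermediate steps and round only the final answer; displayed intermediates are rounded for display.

class = single-mesh tooth geometry [base-circle involute, m = 3.241, 26T]
pitch radius r_p = m·N/2 = 3.241·26/2 = 42.133000
base radius r_b = r_p·cos α = 42.133000·cos 16.776° = 40.339840
roll angle φ = 4.566° = 0.07969173 rad
x = r_b·(cos φ + φ·sin φ) = 40.467731
y = r_b·(sin φ − φ·cos φ) = 0.006801

x=40.467731 y=0.006801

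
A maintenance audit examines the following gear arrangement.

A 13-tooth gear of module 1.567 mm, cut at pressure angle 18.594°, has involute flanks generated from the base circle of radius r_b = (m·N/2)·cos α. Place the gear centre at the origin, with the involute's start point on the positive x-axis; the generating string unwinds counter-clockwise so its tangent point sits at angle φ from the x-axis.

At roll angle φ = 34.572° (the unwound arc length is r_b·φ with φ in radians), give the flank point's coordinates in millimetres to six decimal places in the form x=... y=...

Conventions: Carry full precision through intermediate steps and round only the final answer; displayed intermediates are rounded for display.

class = single-mesh tooth geometry [base-circle involute, m = 1.567, 13T]
pitch radius r_p = m·N/2 = 1.567·13/2 = 10.185500
base radius r_b = r_p·cos α = 10.185500·cos 18.594° = 9.653835
roll angle φ = 34.572° = 0.60339523 rad
x = r_b·(cos φ + φ·sin φ) = 11.254492
y = r_b·(sin φ − φ·cos φ) = 0.681536

x=11.254492 y=0.681536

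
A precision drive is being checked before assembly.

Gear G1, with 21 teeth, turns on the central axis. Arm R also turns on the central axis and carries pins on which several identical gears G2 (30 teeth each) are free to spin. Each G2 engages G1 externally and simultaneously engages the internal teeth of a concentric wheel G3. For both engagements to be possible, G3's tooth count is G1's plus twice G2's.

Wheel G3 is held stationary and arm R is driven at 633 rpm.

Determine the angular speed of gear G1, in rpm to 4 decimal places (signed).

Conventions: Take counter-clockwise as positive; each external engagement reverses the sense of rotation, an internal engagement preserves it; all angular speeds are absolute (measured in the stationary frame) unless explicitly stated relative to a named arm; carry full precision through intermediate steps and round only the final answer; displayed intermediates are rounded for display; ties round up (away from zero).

+3074.5714 rpm

planetary set (21T centre, 30T on arm, 81T internal) — Willis relation
normalise by the input: solve with ω_arm = 1, then scale by 633 rpm
ring teeth: 21 + 2·30 = 81
21(ω_sun−ω_arm) = −81(ω_ring−ω_arm),  ω_ring = 0, ω_arm = 1
ω_sun = 1 − (81/21)(0−1) = 34/7
scale: ω_sun = 34/7 × 633 rpm = +3074.5714 rpm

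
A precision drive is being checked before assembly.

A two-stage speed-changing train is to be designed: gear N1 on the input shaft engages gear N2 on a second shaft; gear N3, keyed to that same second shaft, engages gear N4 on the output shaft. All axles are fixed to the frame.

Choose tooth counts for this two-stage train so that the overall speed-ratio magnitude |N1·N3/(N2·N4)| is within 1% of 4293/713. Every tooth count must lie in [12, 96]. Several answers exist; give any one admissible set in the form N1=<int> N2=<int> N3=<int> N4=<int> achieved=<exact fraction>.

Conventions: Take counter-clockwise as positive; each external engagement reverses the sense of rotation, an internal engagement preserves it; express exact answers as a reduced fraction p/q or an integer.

N1=53 N2=23 N3=81 N4=31 achieved=4293/713

2-stage fixed-axis compound train for ratio 4293/713
target = 4293/713 in lowest terms: an exact hit needs N1·N3 = k·4293 and N2·N4 = k·713 for one integer k, every count in [12, 96]; additionally prefer no 1:1 stage (N1 ≠ N2, N3 ≠ N4)
k = 1: N1·N3 = 4293 = 53·81, N2·N4 = 713 = 23·31
achieved = 53·81/(23·31) = 4293/713; |achieved − target| = 0 ≤ 4293/71300 ✓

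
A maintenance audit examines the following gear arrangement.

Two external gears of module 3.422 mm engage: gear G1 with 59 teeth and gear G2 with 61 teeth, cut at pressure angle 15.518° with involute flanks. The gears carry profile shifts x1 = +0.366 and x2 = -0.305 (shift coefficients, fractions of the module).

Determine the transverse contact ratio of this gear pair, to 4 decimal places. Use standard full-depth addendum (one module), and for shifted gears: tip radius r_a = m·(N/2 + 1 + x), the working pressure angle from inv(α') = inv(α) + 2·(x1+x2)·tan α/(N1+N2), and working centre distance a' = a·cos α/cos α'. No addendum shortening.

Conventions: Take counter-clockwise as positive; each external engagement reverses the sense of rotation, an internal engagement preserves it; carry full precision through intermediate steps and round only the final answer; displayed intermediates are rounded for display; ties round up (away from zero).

class = single-mesh tooth geometry [involute pair 59T × 61T, m = 3.422]
base radii: r_b1 = 97.269051, r_b2 = 100.566307
tip radii: r_a1 = 105.623452, r_a2 = 106.749290
inv(α') = inv(15.518°) + 2·(+0.366-0.305)·tan α/(59+61) = 0.00710499  ⇒  α' = 15.72488°
a' = a·cos α / cos α' = 205.3200·cos 15.518°/cos 15.72488° = 205.527391
action lengths: √(r_a1²−r_b1²) = 41.170929, √(r_a2²−r_b2²) = 35.802638
base pitch p_b = π·m·cos α = 10.358635
CR = (41.170929 + 35.802638 − 205.527391·sin 15.72488°)/10.358635 = 2.053539
contact ratio ≈ 2.0535

2.0535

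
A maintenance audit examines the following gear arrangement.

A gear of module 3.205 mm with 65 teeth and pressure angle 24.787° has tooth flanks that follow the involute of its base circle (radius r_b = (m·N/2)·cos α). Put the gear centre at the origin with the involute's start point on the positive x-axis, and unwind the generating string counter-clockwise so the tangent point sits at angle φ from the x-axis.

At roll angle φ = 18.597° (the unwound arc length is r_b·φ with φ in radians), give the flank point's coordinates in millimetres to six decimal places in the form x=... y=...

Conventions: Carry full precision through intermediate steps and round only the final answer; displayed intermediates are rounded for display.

recognized (one wheel, involute flank): single-mesh tooth geometry, m = 3.205, N = 65
pitch radius r_p = m·N/2 = 3.205·65/2 = 104.162500
base radius r_b = r_p·cos α = 104.162500·cos 24.787° = 94.566282
roll angle φ = 18.597° = 0.32457888 rad
x = r_b·(cos φ + φ·sin φ) = 99.417198
y = r_b·(sin φ − φ·cos φ) = 1.066580

x=99.417198 y=1.066580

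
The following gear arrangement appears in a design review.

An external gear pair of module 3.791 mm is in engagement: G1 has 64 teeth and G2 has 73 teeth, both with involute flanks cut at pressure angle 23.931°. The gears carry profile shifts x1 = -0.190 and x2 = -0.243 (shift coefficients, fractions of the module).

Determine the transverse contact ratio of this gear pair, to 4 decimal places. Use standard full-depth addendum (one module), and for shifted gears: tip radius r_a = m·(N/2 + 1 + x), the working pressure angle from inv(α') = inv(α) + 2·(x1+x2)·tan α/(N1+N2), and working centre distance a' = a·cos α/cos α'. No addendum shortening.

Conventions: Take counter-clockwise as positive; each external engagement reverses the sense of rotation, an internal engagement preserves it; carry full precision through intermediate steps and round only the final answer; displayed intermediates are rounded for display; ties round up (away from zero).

recognized (one external pair, fixed centres): single-mesh tooth geometry, m = 3.791, N1 = 64, N2 = 73
base radii: r_b1 = 110.883368, r_b2 = 126.476341
tip radii: r_a1 = 124.382710, r_a2 = 141.241287
inv(α') = inv(23.931°) + 2·(-0.190-0.243)·tan α/(64+73) = 0.02330647  ⇒  α' = 23.08152°
a' = a·cos α / cos α' = 259.6835·cos 23.931°/cos 23.08152° = 258.014272
action lengths: √(r_a1²−r_b1²) = 56.355455, √(r_a2²−r_b2²) = 62.871585
base pitch p_b = π·m·cos α = 10.885949
CR = (56.355455 + 62.871585 − 258.014272·sin 23.08152°)/10.885949 = 1.660398
contact ratio ≈ 1.6604

1.6604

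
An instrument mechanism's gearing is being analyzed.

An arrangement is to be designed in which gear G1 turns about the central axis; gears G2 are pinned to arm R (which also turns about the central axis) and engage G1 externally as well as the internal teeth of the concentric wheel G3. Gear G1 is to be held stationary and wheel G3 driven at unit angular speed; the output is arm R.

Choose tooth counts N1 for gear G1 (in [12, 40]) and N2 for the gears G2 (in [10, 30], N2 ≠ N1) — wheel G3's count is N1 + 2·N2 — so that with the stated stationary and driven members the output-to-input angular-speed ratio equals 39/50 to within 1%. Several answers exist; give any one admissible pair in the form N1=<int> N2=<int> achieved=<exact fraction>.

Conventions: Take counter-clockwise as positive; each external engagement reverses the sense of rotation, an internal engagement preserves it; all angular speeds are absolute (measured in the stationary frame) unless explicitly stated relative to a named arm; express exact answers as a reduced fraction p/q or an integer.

topology: planetary set — design target 39/50, arm = carrier (Willis)
Willis with ω_sun = 0: ω_arm/ω_ring = N3/(N1+N3); set equal to 39/50  ⇒  N3/N1 = (39/50)/(1 − 39/50) = 39/11
N3 = N1 + 2·N2  ⇒  N2/N1 = (N3/N1 − 1)/2 = (39/11 − 1)/2 = 14/11
smallest multiple with N1 ≥ 12 and N2 ≥ 10: k = 2  ⇒  N1 = 2·11 = 22, N2 = 2·14 = 28 (N1 ≤ 40, N2 ≤ 30, N2 ≠ N1 ✓), N3 = 22 + 2·28 = 78
check: N3/(N1+N3) with N1 = 22, N3 = 78 gives 39/50; |achieved − target| = 0 ≤ 39/5000 ✓

N1=22 N2=28 achieved=39/50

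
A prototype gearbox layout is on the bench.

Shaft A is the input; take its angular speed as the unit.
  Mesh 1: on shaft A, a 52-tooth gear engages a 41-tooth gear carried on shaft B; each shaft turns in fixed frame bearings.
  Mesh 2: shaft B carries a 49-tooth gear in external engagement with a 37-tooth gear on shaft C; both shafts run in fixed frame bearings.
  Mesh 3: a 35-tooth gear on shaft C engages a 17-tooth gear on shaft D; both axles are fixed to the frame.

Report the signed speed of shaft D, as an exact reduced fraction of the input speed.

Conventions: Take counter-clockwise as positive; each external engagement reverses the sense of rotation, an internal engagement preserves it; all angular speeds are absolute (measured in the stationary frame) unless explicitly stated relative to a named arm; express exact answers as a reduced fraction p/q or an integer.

3-mesh fixed-axis compound train (all bearings frame-fixed)
mesh 1 [52T→41T]: |ω|/ω_in = 1×52/41 = 52/41, sense flips to −
mesh 2 [49T→37T]: |ω|/ω_in = (52/41)×49/37 = 2548/1517, sense flips to +
mesh 3 [35T→17T]: |ω|/ω_in = (2548/1517)×35/17 = 89180/25789, sense flips to −
signed output speed (× input speed) = -89180/25789

-89180/25789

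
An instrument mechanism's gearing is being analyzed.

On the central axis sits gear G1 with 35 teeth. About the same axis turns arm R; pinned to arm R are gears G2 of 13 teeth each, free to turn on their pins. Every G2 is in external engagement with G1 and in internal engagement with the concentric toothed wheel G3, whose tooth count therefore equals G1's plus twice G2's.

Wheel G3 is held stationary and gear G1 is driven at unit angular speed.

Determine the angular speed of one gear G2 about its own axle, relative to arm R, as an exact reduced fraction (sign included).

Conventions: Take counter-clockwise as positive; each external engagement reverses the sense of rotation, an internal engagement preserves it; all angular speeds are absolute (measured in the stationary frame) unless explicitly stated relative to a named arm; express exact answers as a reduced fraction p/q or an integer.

planetary set (35T centre, 13T on arm, 61T internal) — Willis relation
ring teeth: 35 + 2·13 = 61
35(ω_sun−ω_arm) = −61(ω_ring−ω_arm),  ω_ring = 0, ω_sun = 1
35(1−ω_arm) = −61(0−ω_arm)  ⇒  96·ω_arm = 35  ⇒  ω_arm = 35/96
sun–planet mesh: 35·(1−35/96) = −13·(ω_p−ω_arm)  ⇒  ω_p−ω_arm = -2135/1248
exact speed ratio = -2135/1248

-2135/1248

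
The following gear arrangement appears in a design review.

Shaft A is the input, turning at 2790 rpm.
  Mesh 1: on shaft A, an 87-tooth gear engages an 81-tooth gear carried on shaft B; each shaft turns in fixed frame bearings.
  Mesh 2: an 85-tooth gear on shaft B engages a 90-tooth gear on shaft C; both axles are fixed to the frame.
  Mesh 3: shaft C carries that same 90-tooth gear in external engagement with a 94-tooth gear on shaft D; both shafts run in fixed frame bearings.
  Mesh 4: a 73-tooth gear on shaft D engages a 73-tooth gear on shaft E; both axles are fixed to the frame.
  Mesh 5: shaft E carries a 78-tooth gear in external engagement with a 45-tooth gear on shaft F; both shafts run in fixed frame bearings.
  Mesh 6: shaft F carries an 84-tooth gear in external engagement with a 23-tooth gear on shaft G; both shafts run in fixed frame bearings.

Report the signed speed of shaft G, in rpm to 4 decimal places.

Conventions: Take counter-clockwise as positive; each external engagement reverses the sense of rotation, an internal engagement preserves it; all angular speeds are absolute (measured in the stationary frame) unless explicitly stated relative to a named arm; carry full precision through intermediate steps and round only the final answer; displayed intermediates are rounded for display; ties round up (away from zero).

6-mesh fixed-axis compound train (all bearings frame-fixed)
mesh 1 [87T→81T]: ω = 2790.0000×87/81 = 2996.6667 rpm, sense flips to −
mesh 2 [85T→90T]: ω = 2996.6667×85/90 = 2830.1852 rpm, sense flips to +
mesh 3 [90T→94T]: ω = 2830.1852×90/94 = 2709.7518 rpm, sense flips to −
mesh 4 [73T→73T]: ω = 2709.7518×73/73 = 2709.7518 rpm, sense flips to +
mesh 5 [78T→45T]: ω = 2709.7518×78/45 = 4696.9031 rpm, sense flips to −
mesh 6 [84T→23T]: ω = 4696.9031×84/23 = 17153.9069 rpm, sense flips to +
signed output speed = +17153.9069 rpm

+17153.9069 rpm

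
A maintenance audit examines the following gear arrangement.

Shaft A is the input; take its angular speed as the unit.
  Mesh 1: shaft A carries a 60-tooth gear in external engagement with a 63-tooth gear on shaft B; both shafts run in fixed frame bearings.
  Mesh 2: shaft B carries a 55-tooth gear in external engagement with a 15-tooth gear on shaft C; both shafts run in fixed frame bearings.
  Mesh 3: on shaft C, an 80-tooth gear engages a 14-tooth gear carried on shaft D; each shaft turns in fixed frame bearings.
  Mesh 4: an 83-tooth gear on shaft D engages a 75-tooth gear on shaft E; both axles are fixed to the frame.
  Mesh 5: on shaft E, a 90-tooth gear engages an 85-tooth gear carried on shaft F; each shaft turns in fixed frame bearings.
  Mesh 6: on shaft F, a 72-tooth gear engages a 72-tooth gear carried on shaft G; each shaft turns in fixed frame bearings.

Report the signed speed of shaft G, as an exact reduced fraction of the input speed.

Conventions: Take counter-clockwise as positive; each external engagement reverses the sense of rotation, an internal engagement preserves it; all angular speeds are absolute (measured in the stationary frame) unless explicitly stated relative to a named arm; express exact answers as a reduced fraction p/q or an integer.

58432/2499

6-mesh fixed-axis compound train (all bearings frame-fixed)
mesh 1 [60T→63T]: |ω|/ω_in = 1×60/63 = 20/21, sense flips to −
mesh 2 [55T→15T]: |ω|/ω_in = (20/21)×55/15 = 220/63, sense flips to +
mesh 3 [80T→14T]: |ω|/ω_in = (220/63)×80/14 = 8800/441, sense flips to −
mesh 4 [83T→75T]: |ω|/ω_in = (8800/441)×83/75 = 29216/1323, sense flips to +
mesh 5 [90T→85T]: |ω|/ω_in = (29216/1323)×90/85 = 58432/2499, sense flips to −
mesh 6 [72T→72T]: |ω|/ω_in = (58432/2499)×72/72 = 58432/2499, sense flips to +
signed output speed (× input speed) = 58432/2499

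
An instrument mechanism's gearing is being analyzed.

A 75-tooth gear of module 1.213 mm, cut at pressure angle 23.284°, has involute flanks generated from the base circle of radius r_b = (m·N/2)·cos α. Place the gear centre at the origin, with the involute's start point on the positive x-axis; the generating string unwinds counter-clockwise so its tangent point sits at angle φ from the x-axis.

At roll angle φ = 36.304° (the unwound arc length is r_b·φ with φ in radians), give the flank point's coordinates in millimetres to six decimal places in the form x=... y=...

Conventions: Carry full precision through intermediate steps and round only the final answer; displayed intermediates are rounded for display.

topology: single-mesh involute geometry — m = 1.213, N = 75
pitch radius r_p = m·N/2 = 1.213·75/2 = 45.487500
base radius r_b = r_p·cos α = 45.487500·cos 23.284° = 41.782853
roll angle φ = 36.304° = 0.63362433 rad
x = r_b·(cos φ + φ·sin φ) = 49.347076
y = r_b·(sin φ − φ·cos φ) = 3.402790

x=49.347076 y=3.402790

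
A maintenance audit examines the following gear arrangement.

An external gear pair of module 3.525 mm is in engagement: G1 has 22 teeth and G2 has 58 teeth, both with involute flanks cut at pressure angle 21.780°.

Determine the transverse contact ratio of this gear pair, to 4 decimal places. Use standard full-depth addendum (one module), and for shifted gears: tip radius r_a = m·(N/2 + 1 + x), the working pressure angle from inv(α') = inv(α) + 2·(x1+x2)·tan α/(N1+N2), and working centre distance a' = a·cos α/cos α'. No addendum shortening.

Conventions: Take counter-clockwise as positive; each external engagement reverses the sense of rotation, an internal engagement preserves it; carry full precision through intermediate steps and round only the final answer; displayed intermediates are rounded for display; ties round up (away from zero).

recognized (one external pair, fixed centres): single-mesh tooth geometry, m = 3.525, N1 = 22, N2 = 58
base radii: r_b1 = 36.007062, r_b2 = 94.927709
tip radii: r_a1 = 42.300000, r_a2 = 105.750000
no profile shift: α' = α, a' = a
action lengths: √(r_a1²−r_b1²) = 22.198682, √(r_a2²−r_b2²) = 46.602494
base pitch p_b = π·m·cos α = 10.283593
CR = (22.198682 + 46.602494 − 141.000000·sin 21.78000°)/10.283593 = 1.602943
contact ratio ≈ 1.6029

1.6029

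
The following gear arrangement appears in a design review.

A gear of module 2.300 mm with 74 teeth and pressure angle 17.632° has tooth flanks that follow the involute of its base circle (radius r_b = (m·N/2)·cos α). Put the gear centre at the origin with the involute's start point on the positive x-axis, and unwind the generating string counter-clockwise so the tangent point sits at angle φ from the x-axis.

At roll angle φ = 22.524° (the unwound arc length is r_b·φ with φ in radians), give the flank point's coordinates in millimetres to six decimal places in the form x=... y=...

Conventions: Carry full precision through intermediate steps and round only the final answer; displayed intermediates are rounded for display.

x=87.128924 y=1.617161

single-mesh involute tooth geometry (74T wheel at module 2.300)
pitch radius r_p = m·N/2 = 2.300·74/2 = 85.100000
base radius r_b = r_p·cos α = 85.100000·cos 17.632° = 81.102142
roll angle φ = 22.524° = 0.39311796 rad
x = r_b·(cos φ + φ·sin φ) = 87.128924
y = r_b·(sin φ − φ·cos φ) = 1.617161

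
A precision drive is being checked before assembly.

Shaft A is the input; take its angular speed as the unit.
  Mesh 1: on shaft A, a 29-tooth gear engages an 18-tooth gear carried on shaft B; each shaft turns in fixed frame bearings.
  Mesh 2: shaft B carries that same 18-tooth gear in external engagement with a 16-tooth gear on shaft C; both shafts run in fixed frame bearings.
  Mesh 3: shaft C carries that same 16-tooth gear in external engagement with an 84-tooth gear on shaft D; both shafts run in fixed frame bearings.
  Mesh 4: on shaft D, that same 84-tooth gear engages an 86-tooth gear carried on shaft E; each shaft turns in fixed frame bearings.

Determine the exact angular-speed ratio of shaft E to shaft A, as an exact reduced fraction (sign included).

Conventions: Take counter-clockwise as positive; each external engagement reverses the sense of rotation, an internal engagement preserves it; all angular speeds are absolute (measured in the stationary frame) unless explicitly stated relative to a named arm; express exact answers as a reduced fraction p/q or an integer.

29/86

class = fixed-axis compound train [4 meshes; 4 ratios multiply, 4 sense flips]
mesh 1 [29T→18T]: running ratio 29/18, sense −
mesh 2 [18T→16T]: running ratio 29/16, sense +
mesh 3 [16T→84T]: running ratio 29/84, sense −
mesh 4 [84T→86T]: running ratio 29/86, sense +
ω_out/ω_in = 29/86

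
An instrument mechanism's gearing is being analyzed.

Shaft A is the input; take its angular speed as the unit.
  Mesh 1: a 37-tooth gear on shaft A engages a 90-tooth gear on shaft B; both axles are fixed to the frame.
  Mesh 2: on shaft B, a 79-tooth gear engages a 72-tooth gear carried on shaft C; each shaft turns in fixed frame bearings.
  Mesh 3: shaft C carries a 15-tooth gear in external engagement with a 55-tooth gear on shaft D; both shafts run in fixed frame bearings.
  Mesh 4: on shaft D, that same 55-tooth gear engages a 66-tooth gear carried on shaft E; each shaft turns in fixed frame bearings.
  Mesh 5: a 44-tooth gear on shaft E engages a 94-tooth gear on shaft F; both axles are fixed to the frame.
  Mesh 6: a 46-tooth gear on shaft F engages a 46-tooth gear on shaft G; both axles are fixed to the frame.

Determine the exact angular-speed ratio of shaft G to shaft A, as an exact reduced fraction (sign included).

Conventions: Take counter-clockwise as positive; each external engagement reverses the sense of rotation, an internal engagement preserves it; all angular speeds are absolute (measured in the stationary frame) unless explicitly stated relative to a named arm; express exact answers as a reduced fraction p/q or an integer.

2923/60912

class = fixed-axis compound train [6 meshes; 6 ratios multiply, 6 sense flips]
mesh 1 [37T→90T]: running ratio 37/90, sense −
mesh 2 [79T→72T]: running ratio 2923/6480, sense +
mesh 3 [15T→55T]: running ratio 2923/23760, sense −
mesh 4 [55T→66T]: running ratio 2923/28512, sense +
mesh 5 [44T→94T]: running ratio 2923/60912, sense −
mesh 6 [46T→46T]: running ratio 2923/60912, sense +
ω_out/ω_in = 2923/60912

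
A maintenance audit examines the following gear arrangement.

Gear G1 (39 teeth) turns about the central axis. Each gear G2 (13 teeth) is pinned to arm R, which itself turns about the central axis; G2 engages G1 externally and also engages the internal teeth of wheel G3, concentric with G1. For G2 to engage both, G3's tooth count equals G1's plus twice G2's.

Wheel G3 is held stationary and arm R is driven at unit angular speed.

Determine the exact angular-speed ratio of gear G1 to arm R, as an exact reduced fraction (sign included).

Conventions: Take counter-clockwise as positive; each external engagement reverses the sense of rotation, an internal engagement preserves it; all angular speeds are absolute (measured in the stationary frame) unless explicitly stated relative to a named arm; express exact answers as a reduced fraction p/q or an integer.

planetary set (39T centre, 13T on arm, 65T internal) — Willis relation
ring teeth: 39 + 2·13 = 65
39(ω_sun−ω_arm) = −65(ω_ring−ω_arm),  ω_ring = 0, ω_arm = 1
ω_sun = 1 − (65/39)(0−1) = 8/3
ω_out/ω_in = 8/3

8/3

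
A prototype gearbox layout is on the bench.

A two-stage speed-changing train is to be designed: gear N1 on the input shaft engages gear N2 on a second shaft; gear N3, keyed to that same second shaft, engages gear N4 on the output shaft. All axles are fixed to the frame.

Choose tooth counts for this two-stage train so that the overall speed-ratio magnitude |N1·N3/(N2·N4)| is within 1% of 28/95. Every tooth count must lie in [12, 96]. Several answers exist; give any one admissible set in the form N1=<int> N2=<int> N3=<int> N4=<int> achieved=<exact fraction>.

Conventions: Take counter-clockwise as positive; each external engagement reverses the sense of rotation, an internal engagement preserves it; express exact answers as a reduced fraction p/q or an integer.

class = fixed-axis compound train [2-stage, 28/95 wanted]
target = 28/95 in lowest terms: an exact hit needs N1·N3 = k·28 and N2·N4 = k·95 for one integer k, every count in [12, 96]; additionally prefer no 1:1 stage (N1 ≠ N2, N3 ≠ N4)
k = 1…5: no 1:1-free in-range split of k·28 and k·95 into factor pairs; take k = 6
k = 6: N1·N3 = 168 = 12·14, N2·N4 = 570 = 15·38
achieved = 12·14/(15·38) = 28/95; |achieved − target| = 0 ≤ 7/2375 ✓

N1=12 N2=15 N3=14 N4=38 achieved=28/95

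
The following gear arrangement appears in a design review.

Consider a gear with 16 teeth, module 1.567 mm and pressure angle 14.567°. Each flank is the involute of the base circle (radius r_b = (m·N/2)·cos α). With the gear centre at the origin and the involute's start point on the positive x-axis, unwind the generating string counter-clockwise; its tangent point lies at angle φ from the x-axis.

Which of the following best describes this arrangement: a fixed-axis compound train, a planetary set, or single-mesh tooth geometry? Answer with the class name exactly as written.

recognized (one wheel, involute flank): single-mesh tooth geometry, m = 1.567, N = 16
classification: single-mesh tooth geometry

single-mesh tooth geometry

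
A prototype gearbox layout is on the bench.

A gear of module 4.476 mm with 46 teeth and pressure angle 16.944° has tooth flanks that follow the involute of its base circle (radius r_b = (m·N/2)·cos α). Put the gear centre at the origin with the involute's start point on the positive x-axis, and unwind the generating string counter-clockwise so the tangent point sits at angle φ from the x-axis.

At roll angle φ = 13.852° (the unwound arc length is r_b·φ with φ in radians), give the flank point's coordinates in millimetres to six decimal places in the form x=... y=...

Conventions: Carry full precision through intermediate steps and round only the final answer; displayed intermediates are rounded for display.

x=101.315133 y=0.461160

recognized (one wheel, involute flank): single-mesh tooth geometry, m = 4.476, N = 46
pitch radius r_p = m·N/2 = 4.476·46/2 = 102.948000
base radius r_b = r_p·cos α = 102.948000·cos 16.944° = 98.479033
roll angle φ = 13.852° = 0.24176301 rad
x = r_b·(cos φ + φ·sin φ) = 101.315133
y = r_b·(sin φ − φ·cos φ) = 0.461160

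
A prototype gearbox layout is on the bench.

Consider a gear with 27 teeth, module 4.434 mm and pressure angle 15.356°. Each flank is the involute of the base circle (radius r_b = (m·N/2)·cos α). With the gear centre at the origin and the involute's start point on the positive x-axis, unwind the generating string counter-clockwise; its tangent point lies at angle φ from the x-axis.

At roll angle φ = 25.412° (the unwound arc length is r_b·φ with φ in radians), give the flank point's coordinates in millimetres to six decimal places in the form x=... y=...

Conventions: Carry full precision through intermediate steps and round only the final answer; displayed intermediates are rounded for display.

x=63.123136 y=1.645892

topology: single-mesh involute geometry — m = 4.434, N = 27
pitch radius r_p = m·N/2 = 4.434·27/2 = 59.859000
base radius r_b = r_p·cos α = 59.859000·cos 15.356° = 57.721977
roll angle φ = 25.412° = 0.44352307 rad
x = r_b·(cos φ + φ·sin φ) = 63.123136
y = r_b·(sin φ − φ·cos φ) = 1.645892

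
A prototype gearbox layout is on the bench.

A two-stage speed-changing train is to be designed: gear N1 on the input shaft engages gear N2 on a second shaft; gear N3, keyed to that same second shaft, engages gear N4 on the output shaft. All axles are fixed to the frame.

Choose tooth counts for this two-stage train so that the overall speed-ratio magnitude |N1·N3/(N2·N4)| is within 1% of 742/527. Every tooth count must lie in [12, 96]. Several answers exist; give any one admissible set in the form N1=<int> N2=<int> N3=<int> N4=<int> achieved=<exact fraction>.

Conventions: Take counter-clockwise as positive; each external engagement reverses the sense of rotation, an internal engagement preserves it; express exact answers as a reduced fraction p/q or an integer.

topology: fixed-axis compound train — 2 stages, target 742/527
target = 742/527 in lowest terms: an exact hit needs N1·N3 = k·742 and N2·N4 = k·527 for one integer k, every count in [12, 96]; additionally prefer no 1:1 stage (N1 ≠ N2, N3 ≠ N4)
k = 1: N1·N3 = 742 = 14·53, N2·N4 = 527 = 17·31
achieved = 14·53/(17·31) = 742/527; |achieved − target| = 0 ≤ 371/26350 ✓

N1=14 N2=17 N3=53 N4=31 achieved=742/527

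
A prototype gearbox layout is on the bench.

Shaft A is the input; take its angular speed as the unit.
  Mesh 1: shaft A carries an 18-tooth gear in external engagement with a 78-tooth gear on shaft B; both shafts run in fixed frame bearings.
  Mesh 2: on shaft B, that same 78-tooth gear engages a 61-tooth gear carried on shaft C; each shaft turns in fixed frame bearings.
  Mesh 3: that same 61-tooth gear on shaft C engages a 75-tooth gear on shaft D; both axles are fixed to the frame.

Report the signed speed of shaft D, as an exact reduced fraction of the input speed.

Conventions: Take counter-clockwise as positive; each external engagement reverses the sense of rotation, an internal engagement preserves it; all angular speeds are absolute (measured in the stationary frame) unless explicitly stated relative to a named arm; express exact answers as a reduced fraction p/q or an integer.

3-mesh fixed-axis compound train (all bearings frame-fixed)
mesh 1 [18T→78T]: |ω|/ω_in = 1×18/78 = 3/13, sense flips to −
mesh 2 [78T→61T]: |ω|/ω_in = (3/13)×78/61 = 18/61, sense flips to +
mesh 3 [61T→75T]: |ω|/ω_in = (18/61)×61/75 = 6/25, sense flips to −
signed output speed (× input speed) = -6/25

-6/25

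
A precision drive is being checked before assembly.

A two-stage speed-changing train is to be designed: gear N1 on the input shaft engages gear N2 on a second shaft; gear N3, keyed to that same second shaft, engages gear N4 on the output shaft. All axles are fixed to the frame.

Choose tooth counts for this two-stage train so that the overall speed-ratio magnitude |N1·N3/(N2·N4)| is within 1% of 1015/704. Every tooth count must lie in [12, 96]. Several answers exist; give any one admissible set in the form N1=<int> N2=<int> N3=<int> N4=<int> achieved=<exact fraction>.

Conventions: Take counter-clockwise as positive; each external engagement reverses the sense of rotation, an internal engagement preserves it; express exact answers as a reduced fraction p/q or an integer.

N1=29 N2=16 N3=35 N4=44 achieved=1015/704

design class (target 1015/704): fixed-axis compound train
target = 1015/704 in lowest terms: an exact hit needs N1·N3 = k·1015 and N2·N4 = k·704 for one integer k, every count in [12, 96]; additionally prefer no 1:1 stage (N1 ≠ N2, N3 ≠ N4)
k = 1: N1·N3 = 1015 = 29·35, N2·N4 = 704 = 16·44
achieved = 29·35/(16·44) = 1015/704; |achieved − target| = 0 ≤ 203/14080 ✓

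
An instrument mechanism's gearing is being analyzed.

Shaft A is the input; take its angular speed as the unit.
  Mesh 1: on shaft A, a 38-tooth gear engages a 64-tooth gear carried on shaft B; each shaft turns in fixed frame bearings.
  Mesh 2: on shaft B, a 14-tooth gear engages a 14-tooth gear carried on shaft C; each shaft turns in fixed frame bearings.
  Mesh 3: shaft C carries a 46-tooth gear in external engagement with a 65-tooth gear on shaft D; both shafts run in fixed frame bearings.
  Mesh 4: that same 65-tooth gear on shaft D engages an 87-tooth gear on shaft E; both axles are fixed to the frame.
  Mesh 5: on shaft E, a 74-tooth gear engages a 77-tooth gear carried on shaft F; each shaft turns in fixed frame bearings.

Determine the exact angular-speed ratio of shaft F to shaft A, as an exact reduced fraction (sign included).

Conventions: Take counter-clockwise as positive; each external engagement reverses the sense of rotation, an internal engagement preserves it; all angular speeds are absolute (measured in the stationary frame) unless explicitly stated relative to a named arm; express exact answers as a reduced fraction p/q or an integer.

-16169/53592

class = fixed-axis compound train [5 meshes; 5 ratios multiply, 5 sense flips]
mesh 1 [38T→64T]: running ratio 19/32, sense −
mesh 2 [14T→14T]: running ratio 19/32, sense +
mesh 3 [46T→65T]: running ratio 437/1040, sense −
mesh 4 [65T→87T]: running ratio 437/1392, sense +
mesh 5 [74T→77T]: running ratio 16169/53592, sense −
ω_out/ω_in = -16169/53592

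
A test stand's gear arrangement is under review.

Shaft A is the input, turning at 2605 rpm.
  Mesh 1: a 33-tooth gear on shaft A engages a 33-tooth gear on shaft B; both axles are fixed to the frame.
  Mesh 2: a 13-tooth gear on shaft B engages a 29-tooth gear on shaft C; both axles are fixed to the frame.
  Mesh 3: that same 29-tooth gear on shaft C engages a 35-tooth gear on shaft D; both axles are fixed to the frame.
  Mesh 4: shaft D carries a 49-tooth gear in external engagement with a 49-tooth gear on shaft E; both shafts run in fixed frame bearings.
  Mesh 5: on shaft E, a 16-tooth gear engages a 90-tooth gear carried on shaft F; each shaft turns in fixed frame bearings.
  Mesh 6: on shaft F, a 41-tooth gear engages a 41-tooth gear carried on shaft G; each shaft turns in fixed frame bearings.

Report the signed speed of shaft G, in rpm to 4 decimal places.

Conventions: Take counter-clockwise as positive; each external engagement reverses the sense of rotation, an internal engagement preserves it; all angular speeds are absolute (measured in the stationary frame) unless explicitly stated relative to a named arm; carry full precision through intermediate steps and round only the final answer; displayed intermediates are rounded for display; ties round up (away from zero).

class = fixed-axis compound train [6 meshes; 6 ratios multiply, 6 sense flips]
mesh 1 [33T→33T]: ω = 2605.0000×33/33 = 2605.0000 rpm, sense flips to −
mesh 2 [13T→29T]: ω = 2605.0000×13/29 = 1167.7586 rpm, sense flips to +
mesh 3 [29T→35T]: ω = 1167.7586×29/35 = 967.5714 rpm, sense flips to −
mesh 4 [49T→49T]: ω = 967.5714×49/49 = 967.5714 rpm, sense flips to +
mesh 5 [16T→90T]: ω = 967.5714×16/90 = 172.0127 rpm, sense flips to −
mesh 6 [41T→41T]: ω = 172.0127×41/41 = 172.0127 rpm, sense flips to +
signed output speed = +172.0127 rpm

+172.0127 rpm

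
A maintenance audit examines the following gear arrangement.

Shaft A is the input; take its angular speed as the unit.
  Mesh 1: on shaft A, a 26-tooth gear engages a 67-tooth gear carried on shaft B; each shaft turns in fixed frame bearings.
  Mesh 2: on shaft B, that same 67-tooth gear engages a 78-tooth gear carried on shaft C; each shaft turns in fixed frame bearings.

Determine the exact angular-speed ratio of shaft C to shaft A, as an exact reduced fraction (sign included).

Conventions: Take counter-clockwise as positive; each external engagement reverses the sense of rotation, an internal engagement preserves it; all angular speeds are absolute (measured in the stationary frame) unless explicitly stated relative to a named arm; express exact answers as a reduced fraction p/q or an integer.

1/3

class = fixed-axis compound train [2 meshes; 2 ratios multiply, 2 sense flips]
mesh 1 [26T→67T]: running ratio 26/67, sense −
mesh 2 [67T→78T]: running ratio 1/3, sense +
ω_out/ω_in = 1/3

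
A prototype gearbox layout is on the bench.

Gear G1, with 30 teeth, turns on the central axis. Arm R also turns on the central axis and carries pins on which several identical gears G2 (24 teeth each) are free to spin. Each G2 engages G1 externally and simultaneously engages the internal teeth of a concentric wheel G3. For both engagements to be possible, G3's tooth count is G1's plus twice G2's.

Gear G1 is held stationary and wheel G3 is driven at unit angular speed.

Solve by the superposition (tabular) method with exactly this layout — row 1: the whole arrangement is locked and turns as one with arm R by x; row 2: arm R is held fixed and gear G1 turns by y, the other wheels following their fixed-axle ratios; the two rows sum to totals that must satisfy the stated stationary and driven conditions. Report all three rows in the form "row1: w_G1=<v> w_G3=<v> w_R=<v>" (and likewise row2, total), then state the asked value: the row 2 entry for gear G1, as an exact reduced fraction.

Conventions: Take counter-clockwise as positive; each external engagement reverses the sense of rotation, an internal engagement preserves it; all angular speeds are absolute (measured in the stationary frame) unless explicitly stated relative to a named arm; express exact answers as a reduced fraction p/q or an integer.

class = planetary set [G3 = 30+2·24 = 78; Willis about the carrier]
superposition row 1 [locked train]: every member turns x
row 2 (arm held, sun turns y): ω_ring = −(30/78)·y, ω_arm = 0
boundary: total ω_sun = x + y = 0 and total ω_ring = x − (30/78)·y = 1  ⇒  y = -13/18, x = 13/18
row 2 ring = −(30/78)·(-13/18) = 5/18
totals (row 1 + row 2): sun 13/18 + (-13/18) = 0, ring 13/18 + 5/18 = 1, arm 13/18 + 0 = 13/18
asked cell (row2, sun) = -13/18

row1: w_G1=13/18 w_G3=13/18 w_R=13/18
row2: w_G1=-13/18 w_G3=5/18 w_R=0
total: w_G1=0 w_G3=1 w_R=13/18
asked value: -13/18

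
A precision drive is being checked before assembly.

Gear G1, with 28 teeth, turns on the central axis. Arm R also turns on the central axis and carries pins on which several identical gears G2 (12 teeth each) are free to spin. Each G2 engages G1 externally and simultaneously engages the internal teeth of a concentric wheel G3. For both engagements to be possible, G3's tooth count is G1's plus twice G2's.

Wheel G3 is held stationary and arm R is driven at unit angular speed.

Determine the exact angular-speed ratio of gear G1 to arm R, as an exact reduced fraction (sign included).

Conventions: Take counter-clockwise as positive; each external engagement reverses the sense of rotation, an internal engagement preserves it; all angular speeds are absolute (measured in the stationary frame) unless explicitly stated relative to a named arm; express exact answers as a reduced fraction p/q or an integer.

20/7

class = planetary set [G3 = 28+2·12 = 52; Willis about the carrier]
ring teeth: 28 + 2·12 = 52
28(ω_sun−ω_arm) = −52(ω_ring−ω_arm),  ω_ring = 0, ω_arm = 1
ω_sun = 1 − (52/28)(0−1) = 20/7
ω_out/ω_in = 20/7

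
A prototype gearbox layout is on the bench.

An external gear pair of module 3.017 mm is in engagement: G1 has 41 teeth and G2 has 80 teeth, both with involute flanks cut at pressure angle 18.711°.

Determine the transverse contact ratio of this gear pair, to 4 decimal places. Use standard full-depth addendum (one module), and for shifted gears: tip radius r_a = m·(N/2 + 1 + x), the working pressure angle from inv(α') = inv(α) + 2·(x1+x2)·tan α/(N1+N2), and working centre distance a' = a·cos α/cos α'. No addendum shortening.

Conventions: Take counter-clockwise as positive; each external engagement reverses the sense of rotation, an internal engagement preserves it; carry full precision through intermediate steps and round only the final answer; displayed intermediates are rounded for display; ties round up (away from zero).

1.8478

class = single-mesh tooth geometry [involute pair 41T × 80T, m = 3.017]
base radii: r_b1 = 58.579727, r_b2 = 114.301906
tip radii: r_a1 = 64.865500, r_a2 = 123.697000
no profile shift: α' = α, a' = a
action lengths: √(r_a1²−r_b1²) = 27.855856, √(r_a2²−r_b2²) = 47.286595
base pitch p_b = π·m·cos α = 8.977251
CR = (27.855856 + 47.286595 − 182.528500·sin 18.71100°)/8.977251 = 1.847810
contact ratio ≈ 1.8478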